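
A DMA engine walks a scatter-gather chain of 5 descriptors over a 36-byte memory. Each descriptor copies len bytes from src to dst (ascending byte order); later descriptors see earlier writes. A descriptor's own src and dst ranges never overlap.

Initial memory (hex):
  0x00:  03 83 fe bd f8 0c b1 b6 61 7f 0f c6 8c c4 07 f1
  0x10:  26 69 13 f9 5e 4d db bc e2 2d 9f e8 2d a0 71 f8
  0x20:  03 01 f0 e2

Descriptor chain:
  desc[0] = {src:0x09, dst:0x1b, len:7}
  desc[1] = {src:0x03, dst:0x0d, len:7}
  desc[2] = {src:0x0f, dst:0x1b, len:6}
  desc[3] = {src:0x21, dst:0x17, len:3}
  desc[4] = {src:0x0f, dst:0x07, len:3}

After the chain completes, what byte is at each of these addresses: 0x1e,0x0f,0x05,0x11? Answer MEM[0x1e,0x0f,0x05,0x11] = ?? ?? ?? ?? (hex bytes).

MEM[0x1e,0x0f,0x05,0x11] = 61 0c 0c b6

  after D0: wrote 7B at 0x1b = 7f0fc68cc407f1
  after D1: wrote 7B at 0x0d = bdf80cb1b6617f
  after D2: wrote 6B at 0x1b = 0cb1b6617f5e
  after D3: wrote 3B at 0x17 = f1f0e2
  after D4: wrote 3B at 0x07 = 0cb1b6
query mem[0x1e]=0x61, mem[0x0f]=0x0c, mem[0x05]=0x0c, mem[0x11]=0xb6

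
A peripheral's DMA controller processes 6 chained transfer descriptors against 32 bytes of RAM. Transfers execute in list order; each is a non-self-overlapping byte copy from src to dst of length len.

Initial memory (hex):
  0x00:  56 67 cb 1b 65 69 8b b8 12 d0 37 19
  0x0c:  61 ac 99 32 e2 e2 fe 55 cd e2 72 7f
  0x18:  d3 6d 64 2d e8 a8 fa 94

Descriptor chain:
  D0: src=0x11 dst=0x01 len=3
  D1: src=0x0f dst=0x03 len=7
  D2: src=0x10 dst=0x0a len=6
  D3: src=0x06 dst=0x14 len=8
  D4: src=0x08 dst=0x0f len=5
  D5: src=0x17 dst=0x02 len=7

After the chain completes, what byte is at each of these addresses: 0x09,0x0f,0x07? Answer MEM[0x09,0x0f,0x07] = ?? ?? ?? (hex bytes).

MEM[0x09,0x0f,0x07] = e2 cd e8

[0] 0x11->0x01 len=3 : e2 fe 55
[1] 0x0f->0x03 len=7 : 32 e2 e2 fe 55 cd e2
[2] 0x10->0x0a len=6 : e2 e2 fe 55 cd e2
[3] 0x06->0x14 len=8 : fe 55 cd e2 e2 e2 fe 55
[4] 0x08->0x0f len=5 : cd e2 e2 e2 fe
[5] 0x17->0x02 len=7 : e2 e2 e2 fe 55 e8 a8
query mem[0x09]=0xe2, mem[0x0f]=0xcd, mem[0x07]=0xe8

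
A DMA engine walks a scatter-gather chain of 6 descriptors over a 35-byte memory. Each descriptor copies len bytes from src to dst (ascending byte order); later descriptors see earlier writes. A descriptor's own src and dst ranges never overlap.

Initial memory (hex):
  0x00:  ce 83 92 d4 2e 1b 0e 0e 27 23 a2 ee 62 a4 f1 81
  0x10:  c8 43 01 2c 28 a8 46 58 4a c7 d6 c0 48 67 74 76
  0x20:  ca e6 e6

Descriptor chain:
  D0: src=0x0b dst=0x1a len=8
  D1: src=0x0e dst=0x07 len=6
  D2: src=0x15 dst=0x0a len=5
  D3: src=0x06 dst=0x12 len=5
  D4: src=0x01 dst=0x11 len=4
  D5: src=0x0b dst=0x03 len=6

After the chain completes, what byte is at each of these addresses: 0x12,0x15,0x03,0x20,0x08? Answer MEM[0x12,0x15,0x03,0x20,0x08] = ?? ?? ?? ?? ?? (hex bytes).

MEM[0x12,0x15,0x03,0x20,0x08] = 92 c8 46 43 c8

  after D0: wrote 8B at 0x1a = ee62a4f181c84301
  after D1: wrote 6B at 0x07 = f181c843012c
  after D2: wrote 5B at 0x0a = a846584ac7
  after D3: wrote 5B at 0x12 = 0ef181c8a8
  after D4: wrote 4B at 0x11 = 8392d42e
  after D5: wrote 6B at 0x03 = 46584ac781c8
query mem[0x12]=0x92, mem[0x15]=0xc8, mem[0x03]=0x46, mem[0x20]=0x43, mem[0x08]=0xc8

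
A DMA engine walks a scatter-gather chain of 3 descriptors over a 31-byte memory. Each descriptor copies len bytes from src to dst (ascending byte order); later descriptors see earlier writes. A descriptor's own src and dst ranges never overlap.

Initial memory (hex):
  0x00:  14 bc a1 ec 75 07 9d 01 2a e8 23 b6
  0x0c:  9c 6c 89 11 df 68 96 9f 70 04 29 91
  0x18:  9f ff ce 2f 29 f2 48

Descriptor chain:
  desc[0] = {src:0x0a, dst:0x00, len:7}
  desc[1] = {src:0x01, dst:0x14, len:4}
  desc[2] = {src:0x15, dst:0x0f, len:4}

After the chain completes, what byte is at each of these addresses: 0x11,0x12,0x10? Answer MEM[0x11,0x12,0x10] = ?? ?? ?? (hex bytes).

MEM[0x11,0x12,0x10] = 89 9f 6c

  after D0: wrote 7B at 0x00 = 23b69c6c8911df
  after D1: wrote 4B at 0x14 = b69c6c89
  after D2: wrote 4B at 0x0f = 9c6c899f
query mem[0x11]=0x89, mem[0x12]=0x9f, mem[0x10]=0x6c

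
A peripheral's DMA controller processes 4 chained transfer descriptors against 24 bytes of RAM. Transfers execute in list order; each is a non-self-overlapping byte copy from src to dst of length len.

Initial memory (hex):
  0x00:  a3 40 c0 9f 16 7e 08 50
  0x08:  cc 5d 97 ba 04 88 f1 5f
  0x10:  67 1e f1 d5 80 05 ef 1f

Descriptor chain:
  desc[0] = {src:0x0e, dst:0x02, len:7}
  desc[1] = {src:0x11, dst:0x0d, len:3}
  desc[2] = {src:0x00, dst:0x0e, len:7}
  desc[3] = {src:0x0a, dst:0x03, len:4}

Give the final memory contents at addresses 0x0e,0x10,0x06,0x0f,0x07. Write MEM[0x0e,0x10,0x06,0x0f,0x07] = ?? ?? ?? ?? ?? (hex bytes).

[0] 0x0e->0x02 len=7 : f1 5f 67 1e f1 d5 80
[1] 0x11->0x0d len=3 : 1e f1 d5
[2] 0x00->0x0e len=7 : a3 40 f1 5f 67 1e f1
[3] 0x0a->0x03 len=4 : 97 ba 04 1e
query mem[0x0e]=0xa3, mem[0x10]=0xf1, mem[0x06]=0x1e, mem[0x0f]=0x40, mem[0x07]=0xd5

MEM[0x0e,0x10,0x06,0x0f,0x07] = a3 f1 1e 40 d5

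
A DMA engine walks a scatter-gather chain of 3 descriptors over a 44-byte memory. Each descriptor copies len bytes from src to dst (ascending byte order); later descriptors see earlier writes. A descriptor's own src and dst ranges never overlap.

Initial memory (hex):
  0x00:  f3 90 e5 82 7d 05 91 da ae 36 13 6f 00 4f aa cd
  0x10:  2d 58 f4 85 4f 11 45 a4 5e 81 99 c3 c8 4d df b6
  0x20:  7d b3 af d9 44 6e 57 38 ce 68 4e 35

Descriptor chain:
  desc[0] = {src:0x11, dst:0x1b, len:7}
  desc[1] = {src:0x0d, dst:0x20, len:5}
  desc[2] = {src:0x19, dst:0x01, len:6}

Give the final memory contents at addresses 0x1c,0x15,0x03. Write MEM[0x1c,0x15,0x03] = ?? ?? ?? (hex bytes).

[0] 0x11->0x1b len=7 : 58 f4 85 4f 11 45 a4
[1] 0x0d->0x20 len=5 : 4f aa cd 2d 58
[2] 0x19->0x01 len=6 : 81 99 58 f4 85 4f
query mem[0x1c]=0xf4, mem[0x15]=0x11, mem[0x03]=0x58

MEM[0x1c,0x15,0x03] = f4 11 58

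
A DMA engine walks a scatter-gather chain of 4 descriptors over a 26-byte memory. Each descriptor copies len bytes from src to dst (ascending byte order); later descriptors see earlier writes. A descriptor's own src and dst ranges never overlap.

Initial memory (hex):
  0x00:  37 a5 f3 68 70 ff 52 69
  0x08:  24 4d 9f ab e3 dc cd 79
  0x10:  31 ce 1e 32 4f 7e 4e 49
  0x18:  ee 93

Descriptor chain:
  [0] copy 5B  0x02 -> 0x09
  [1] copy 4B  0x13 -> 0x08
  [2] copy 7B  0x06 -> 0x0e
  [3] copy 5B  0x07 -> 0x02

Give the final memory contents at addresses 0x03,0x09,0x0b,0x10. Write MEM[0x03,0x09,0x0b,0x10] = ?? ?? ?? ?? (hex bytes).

MEM[0x03,0x09,0x0b,0x10] = 32 4f 4e 32

[0] 0x02->0x09 len=5 : f3 68 70 ff 52
[1] 0x13->0x08 len=4 : 32 4f 7e 4e
[2] 0x06->0x0e len=7 : 52 69 32 4f 7e 4e ff
[3] 0x07->0x02 len=5 : 69 32 4f 7e 4e
query mem[0x03]=0x32, mem[0x09]=0x4f, mem[0x0b]=0x4e, mem[0x10]=0x32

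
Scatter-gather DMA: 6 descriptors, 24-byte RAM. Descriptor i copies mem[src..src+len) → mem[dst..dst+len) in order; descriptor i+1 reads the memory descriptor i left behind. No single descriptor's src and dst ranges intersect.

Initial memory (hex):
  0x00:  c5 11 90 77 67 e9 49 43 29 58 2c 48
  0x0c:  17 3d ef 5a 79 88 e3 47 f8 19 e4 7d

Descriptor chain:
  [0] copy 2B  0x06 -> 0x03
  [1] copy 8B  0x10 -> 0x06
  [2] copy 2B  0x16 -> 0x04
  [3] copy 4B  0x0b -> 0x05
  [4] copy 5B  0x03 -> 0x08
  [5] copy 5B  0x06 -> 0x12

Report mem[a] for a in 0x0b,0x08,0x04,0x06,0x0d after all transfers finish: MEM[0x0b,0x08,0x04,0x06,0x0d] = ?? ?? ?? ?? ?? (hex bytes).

#0 dst[0x03+2] := {0x49,0x43}
#1 dst[0x06+8] := {0x79,0x88,0xe3,0x47,0xf8,0x19,0xe4,0x7d}
#2 dst[0x04+2] := {0xe4,0x7d}
#3 dst[0x05+4] := {0x19,0xe4,0x7d,0xef}
#4 dst[0x08+5] := {0x49,0xe4,0x19,0xe4,0x7d}
#5 dst[0x12+5] := {0xe4,0x7d,0x49,0xe4,0x19}
query mem[0x0b]=0xe4, mem[0x08]=0x49, mem[0x04]=0xe4, mem[0x06]=0xe4, mem[0x0d]=0x7d

MEM[0x0b,0x08,0x04,0x06,0x0d] = e4 49 e4 e4 7d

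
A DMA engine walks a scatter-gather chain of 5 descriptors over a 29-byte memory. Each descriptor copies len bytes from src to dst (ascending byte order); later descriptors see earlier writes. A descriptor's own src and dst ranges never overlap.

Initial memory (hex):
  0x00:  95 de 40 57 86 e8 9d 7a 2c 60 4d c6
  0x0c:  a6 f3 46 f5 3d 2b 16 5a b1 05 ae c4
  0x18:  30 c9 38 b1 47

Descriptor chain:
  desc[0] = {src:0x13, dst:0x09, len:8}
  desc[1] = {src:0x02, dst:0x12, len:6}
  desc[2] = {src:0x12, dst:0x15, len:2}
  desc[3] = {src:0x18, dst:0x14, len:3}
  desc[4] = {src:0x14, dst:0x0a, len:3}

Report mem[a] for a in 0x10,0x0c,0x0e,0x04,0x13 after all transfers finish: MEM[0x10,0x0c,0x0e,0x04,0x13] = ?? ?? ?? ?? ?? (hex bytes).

D0: mem[0x09..0x10] <- [5a b1 05 ae c4 30 c9 38]
D1: mem[0x12..0x17] <- [40 57 86 e8 9d 7a]
D2: mem[0x15..0x16] <- [40 57]
D3: mem[0x14..0x16] <- [30 c9 38]
D4: mem[0x0a..0x0c] <- [30 c9 38]
query mem[0x10]=0x38, mem[0x0c]=0x38, mem[0x0e]=0x30, mem[0x04]=0x86, mem[0x13]=0x57

MEM[0x10,0x0c,0x0e,0x04,0x13] = 38 38 30 86 57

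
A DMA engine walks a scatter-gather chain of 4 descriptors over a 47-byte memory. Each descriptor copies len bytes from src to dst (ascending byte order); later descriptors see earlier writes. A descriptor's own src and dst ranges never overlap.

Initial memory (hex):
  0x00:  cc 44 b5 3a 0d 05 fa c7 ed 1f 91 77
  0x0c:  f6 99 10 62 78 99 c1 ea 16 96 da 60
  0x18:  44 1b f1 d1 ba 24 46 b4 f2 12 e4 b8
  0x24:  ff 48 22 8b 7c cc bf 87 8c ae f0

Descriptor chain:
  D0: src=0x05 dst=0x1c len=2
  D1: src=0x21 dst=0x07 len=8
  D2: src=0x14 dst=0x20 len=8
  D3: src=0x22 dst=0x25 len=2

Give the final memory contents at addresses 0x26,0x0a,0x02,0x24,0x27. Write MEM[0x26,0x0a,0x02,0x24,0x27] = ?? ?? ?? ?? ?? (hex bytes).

MEM[0x26,0x0a,0x02,0x24,0x27] = 60 ff b5 44 d1

#0 dst[0x1c+2] := {0x05,0xfa}
#1 dst[0x07+8] := {0x12,0xe4,0xb8,0xff,0x48,0x22,0x8b,0x7c}
#2 dst[0x20+8] := {0x16,0x96,0xda,0x60,0x44,0x1b,0xf1,0xd1}
#3 dst[0x25+2] := {0xda,0x60}
query mem[0x26]=0x60, mem[0x0a]=0xff, mem[0x02]=0xb5, mem[0x24]=0x44, mem[0x27]=0xd1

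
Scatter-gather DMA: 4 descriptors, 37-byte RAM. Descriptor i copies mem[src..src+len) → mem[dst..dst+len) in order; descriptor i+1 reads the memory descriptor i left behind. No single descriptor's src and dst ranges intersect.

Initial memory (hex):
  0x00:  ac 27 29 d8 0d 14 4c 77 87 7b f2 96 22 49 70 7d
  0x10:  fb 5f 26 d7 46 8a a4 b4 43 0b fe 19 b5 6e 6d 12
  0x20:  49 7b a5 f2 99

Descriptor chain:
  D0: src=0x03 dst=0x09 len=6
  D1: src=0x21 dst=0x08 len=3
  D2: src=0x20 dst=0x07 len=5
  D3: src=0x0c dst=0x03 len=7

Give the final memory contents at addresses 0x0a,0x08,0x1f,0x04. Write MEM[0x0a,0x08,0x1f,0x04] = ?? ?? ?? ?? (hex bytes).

  after D0: wrote 6B at 0x09 = d80d144c7787
  after D1: wrote 3B at 0x08 = 7ba5f2
  after D2: wrote 5B at 0x07 = 497ba5f299
  after D3: wrote 7B at 0x03 = 4c77877dfb5f26
query mem[0x0a]=0xf2, mem[0x08]=0x5f, mem[0x1f]=0x12, mem[0x04]=0x77

MEM[0x0a,0x08,0x1f,0x04] = f2 5f 12 77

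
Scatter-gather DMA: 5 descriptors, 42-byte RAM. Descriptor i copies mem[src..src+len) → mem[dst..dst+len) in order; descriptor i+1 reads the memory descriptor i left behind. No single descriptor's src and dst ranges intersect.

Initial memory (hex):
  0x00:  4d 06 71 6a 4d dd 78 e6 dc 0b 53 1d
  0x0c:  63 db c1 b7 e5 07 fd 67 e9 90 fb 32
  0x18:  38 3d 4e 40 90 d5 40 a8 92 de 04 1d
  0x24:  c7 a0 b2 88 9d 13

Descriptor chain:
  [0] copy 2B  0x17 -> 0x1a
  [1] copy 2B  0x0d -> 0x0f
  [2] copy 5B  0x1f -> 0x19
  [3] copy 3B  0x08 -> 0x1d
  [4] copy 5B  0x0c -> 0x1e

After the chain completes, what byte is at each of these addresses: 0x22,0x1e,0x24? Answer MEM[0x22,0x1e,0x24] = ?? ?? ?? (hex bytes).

[0] 0x17->0x1a len=2 : 32 38
[1] 0x0d->0x0f len=2 : db c1
[2] 0x1f->0x19 len=5 : a8 92 de 04 1d
[3] 0x08->0x1d len=3 : dc 0b 53
[4] 0x0c->0x1e len=5 : 63 db c1 db c1
query mem[0x22]=0xc1, mem[0x1e]=0x63, mem[0x24]=0xc7

MEM[0x22,0x1e,0x24] = c1 63 c7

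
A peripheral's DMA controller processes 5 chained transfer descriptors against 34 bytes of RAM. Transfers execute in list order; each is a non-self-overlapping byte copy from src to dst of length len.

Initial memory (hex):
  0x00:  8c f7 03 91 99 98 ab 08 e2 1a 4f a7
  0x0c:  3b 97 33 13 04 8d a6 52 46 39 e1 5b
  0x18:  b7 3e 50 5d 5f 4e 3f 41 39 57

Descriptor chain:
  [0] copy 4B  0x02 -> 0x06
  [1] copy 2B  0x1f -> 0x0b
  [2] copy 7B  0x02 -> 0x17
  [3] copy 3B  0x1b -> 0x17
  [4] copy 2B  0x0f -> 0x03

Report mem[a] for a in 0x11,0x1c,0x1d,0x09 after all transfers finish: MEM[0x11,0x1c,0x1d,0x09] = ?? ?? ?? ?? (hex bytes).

  after D0: wrote 4B at 0x06 = 03919998
  after D1: wrote 2B at 0x0b = 4139
  after D2: wrote 7B at 0x17 = 03919998039199
  after D3: wrote 3B at 0x17 = 039199
  after D4: wrote 2B at 0x03 = 1304
query mem[0x11]=0x8d, mem[0x1c]=0x91, mem[0x1d]=0x99, mem[0x09]=0x98

MEM[0x11,0x1c,0x1d,0x09] = 8d 91 99 98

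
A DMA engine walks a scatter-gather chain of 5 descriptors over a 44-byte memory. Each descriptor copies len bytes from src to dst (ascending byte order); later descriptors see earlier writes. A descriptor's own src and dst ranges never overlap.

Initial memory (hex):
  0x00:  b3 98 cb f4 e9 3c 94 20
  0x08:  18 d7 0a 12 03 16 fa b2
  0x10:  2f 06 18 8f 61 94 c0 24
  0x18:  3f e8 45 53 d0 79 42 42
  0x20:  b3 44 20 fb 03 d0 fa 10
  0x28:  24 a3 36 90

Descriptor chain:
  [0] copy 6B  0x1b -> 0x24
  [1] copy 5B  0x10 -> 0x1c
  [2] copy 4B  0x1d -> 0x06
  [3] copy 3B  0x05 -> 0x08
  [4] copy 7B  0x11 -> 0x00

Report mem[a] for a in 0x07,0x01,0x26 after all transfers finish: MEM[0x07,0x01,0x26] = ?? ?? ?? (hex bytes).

MEM[0x07,0x01,0x26] = 18 18 79

  after D0: wrote 6B at 0x24 = 53d0794242b3
  after D1: wrote 5B at 0x1c = 2f06188f61
  after D2: wrote 4B at 0x06 = 06188f61
  after D3: wrote 3B at 0x08 = 3c0618
  after D4: wrote 7B at 0x00 = 06188f6194c024
query mem[0x07]=0x18, mem[0x01]=0x18, mem[0x26]=0x79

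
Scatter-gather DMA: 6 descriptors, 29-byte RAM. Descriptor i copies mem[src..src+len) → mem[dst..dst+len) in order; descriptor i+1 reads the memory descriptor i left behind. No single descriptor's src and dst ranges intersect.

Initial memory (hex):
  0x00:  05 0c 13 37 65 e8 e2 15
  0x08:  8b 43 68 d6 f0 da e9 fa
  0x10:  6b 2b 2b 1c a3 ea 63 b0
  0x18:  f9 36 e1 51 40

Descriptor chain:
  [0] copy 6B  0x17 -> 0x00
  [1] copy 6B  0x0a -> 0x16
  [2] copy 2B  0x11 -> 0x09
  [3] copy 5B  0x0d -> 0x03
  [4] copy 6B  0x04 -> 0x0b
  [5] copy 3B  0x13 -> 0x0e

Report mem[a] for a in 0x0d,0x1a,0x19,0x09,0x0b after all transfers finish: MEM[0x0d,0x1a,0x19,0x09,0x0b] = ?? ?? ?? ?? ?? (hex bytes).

MEM[0x0d,0x1a,0x19,0x09,0x0b] = 6b e9 da 2b e9

[0] 0x17->0x00 len=6 : b0 f9 36 e1 51 40
[1] 0x0a->0x16 len=6 : 68 d6 f0 da e9 fa
[2] 0x11->0x09 len=2 : 2b 2b
[3] 0x0d->0x03 len=5 : da e9 fa 6b 2b
[4] 0x04->0x0b len=6 : e9 fa 6b 2b 8b 2b
[5] 0x13->0x0e len=3 : 1c a3 ea
query mem[0x0d]=0x6b, mem[0x1a]=0xe9, mem[0x19]=0xda, mem[0x09]=0x2b, mem[0x0b]=0xe9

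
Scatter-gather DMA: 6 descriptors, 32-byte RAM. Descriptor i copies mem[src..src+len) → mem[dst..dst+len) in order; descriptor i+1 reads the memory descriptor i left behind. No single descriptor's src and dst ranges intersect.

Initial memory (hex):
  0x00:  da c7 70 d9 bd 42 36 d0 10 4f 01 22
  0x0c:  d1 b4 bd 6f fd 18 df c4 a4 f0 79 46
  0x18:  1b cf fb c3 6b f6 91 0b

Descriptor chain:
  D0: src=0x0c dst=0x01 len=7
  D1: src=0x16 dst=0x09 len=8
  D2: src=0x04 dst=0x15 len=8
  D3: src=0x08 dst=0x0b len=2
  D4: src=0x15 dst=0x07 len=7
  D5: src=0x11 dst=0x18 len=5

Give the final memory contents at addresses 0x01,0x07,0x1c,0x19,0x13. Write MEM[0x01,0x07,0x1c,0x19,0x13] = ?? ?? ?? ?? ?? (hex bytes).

D0: mem[0x01..0x07] <- [d1 b4 bd 6f fd 18 df]
D1: mem[0x09..0x10] <- [79 46 1b cf fb c3 6b f6]
D2: mem[0x15..0x1c] <- [6f fd 18 df 10 79 46 1b]
D3: mem[0x0b..0x0c] <- [10 79]
D4: mem[0x07..0x0d] <- [6f fd 18 df 10 79 46]
D5: mem[0x18..0x1c] <- [18 df c4 a4 6f]
query mem[0x01]=0xd1, mem[0x07]=0x6f, mem[0x1c]=0x6f, mem[0x19]=0xdf, mem[0x13]=0xc4

MEM[0x01,0x07,0x1c,0x19,0x13] = d1 6f 6f df c4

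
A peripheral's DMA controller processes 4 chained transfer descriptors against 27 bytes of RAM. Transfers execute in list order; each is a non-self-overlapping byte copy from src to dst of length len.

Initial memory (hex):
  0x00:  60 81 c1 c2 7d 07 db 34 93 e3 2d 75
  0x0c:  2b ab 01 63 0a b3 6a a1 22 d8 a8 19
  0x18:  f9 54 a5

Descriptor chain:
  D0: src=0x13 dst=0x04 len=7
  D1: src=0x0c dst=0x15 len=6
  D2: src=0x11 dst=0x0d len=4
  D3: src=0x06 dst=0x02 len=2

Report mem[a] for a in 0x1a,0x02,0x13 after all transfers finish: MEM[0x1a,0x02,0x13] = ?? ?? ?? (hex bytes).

MEM[0x1a,0x02,0x13] = b3 d8 a1

[0] 0x13->0x04 len=7 : a1 22 d8 a8 19 f9 54
[1] 0x0c->0x15 len=6 : 2b ab 01 63 0a b3
[2] 0x11->0x0d len=4 : b3 6a a1 22
[3] 0x06->0x02 len=2 : d8 a8
query mem[0x1a]=0xb3, mem[0x02]=0xd8, mem[0x13]=0xa1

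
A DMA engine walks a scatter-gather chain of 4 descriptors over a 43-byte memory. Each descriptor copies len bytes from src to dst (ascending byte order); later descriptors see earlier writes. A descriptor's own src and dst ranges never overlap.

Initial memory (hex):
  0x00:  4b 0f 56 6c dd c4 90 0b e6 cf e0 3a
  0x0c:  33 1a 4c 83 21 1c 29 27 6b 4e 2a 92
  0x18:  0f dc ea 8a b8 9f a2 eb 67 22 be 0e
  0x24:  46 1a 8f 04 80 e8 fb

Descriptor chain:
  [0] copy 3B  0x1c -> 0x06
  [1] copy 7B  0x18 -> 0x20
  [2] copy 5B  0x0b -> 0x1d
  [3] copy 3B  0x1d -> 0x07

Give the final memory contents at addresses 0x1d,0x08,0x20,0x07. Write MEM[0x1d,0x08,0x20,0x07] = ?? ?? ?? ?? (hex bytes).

MEM[0x1d,0x08,0x20,0x07] = 3a 33 4c 3a

D0: mem[0x06..0x08] <- [b8 9f a2]
D1: mem[0x20..0x26] <- [0f dc ea 8a b8 9f a2]
D2: mem[0x1d..0x21] <- [3a 33 1a 4c 83]
D3: mem[0x07..0x09] <- [3a 33 1a]
query mem[0x1d]=0x3a, mem[0x08]=0x33, mem[0x20]=0x4c, mem[0x07]=0x3a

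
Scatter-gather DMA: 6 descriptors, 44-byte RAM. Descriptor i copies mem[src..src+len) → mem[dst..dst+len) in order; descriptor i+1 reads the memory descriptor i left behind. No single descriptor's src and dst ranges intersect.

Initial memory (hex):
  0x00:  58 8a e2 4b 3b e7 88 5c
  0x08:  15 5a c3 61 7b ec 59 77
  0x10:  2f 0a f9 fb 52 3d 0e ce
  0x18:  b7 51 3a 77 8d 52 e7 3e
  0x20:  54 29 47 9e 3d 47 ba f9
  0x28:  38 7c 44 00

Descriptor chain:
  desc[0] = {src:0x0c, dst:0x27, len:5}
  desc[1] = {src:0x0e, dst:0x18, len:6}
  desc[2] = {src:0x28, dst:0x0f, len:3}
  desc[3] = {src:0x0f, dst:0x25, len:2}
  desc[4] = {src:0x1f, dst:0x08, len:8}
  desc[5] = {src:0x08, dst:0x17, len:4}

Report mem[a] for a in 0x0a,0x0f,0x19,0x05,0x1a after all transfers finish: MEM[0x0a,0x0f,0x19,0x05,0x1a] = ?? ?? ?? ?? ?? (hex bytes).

MEM[0x0a,0x0f,0x19,0x05,0x1a] = 29 59 29 e7 47

  after D0: wrote 5B at 0x27 = 7bec59772f
  after D1: wrote 6B at 0x18 = 59772f0af9fb
  after D2: wrote 3B at 0x0f = ec5977
  after D3: wrote 2B at 0x25 = ec59
  after D4: wrote 8B at 0x08 = 3e5429479e3dec59
  after D5: wrote 4B at 0x17 = 3e542947
query mem[0x0a]=0x29, mem[0x0f]=0x59, mem[0x19]=0x29, mem[0x05]=0xe7, mem[0x1a]=0x47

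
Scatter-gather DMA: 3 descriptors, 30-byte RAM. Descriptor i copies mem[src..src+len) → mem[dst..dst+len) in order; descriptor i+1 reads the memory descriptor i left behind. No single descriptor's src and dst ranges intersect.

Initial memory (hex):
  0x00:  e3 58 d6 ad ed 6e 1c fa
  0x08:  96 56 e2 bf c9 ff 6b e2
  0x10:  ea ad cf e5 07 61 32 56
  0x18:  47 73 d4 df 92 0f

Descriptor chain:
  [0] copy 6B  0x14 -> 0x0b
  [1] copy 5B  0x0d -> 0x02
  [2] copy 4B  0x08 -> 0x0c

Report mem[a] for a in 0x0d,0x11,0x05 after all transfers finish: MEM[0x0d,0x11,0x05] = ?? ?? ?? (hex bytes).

  after D0: wrote 6B at 0x0b = 076132564773
  after D1: wrote 5B at 0x02 = 32564773ad
  after D2: wrote 4B at 0x0c = 9656e207
query mem[0x0d]=0x56, mem[0x11]=0xad, mem[0x05]=0x73

MEM[0x0d,0x11,0x05] = 56 ad 73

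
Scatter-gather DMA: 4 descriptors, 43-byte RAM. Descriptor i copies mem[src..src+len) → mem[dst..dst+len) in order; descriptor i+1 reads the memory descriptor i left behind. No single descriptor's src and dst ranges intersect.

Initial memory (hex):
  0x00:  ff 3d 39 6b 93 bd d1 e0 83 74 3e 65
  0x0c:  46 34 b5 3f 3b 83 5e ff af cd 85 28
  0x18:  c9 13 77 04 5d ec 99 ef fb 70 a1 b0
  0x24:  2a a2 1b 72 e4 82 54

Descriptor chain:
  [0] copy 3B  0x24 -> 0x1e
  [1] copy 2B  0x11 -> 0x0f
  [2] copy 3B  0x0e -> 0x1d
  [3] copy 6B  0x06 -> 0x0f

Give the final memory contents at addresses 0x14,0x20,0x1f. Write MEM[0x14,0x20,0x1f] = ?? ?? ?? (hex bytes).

  after D0: wrote 3B at 0x1e = 2aa21b
  after D1: wrote 2B at 0x0f = 835e
  after D2: wrote 3B at 0x1d = b5835e
  after D3: wrote 6B at 0x0f = d1e083743e65
query mem[0x14]=0x65, mem[0x20]=0x1b, mem[0x1f]=0x5e

MEM[0x14,0x20,0x1f] = 65 1b 5e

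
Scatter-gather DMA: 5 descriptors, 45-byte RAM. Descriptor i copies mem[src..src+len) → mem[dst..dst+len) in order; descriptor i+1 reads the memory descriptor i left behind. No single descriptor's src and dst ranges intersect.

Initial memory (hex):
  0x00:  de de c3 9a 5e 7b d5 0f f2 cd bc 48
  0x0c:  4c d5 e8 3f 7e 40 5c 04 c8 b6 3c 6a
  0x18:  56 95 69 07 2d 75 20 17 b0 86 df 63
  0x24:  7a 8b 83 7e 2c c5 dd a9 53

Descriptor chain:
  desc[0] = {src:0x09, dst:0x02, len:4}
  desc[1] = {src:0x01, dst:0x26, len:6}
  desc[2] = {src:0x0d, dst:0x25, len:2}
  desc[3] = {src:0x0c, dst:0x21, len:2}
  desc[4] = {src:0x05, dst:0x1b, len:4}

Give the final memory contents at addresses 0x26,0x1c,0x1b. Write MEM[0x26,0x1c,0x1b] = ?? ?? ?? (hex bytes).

MEM[0x26,0x1c,0x1b] = e8 d5 4c

[0] 0x09->0x02 len=4 : cd bc 48 4c
[1] 0x01->0x26 len=6 : de cd bc 48 4c d5
[2] 0x0d->0x25 len=2 : d5 e8
[3] 0x0c->0x21 len=2 : 4c d5
[4] 0x05->0x1b len=4 : 4c d5 0f f2
query mem[0x26]=0xe8, mem[0x1c]=0xd5, mem[0x1b]=0x4c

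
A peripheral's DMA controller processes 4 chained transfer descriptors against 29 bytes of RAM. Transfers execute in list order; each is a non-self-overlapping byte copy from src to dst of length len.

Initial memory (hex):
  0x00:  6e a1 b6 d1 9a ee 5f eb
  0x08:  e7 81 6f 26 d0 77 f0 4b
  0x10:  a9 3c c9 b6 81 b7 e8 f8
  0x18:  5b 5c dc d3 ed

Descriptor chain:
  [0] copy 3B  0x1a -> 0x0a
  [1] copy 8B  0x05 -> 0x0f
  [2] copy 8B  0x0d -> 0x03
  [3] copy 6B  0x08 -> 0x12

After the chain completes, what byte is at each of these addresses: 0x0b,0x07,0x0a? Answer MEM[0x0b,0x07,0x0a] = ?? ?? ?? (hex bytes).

D0: mem[0x0a..0x0c] <- [dc d3 ed]
D1: mem[0x0f..0x16] <- [ee 5f eb e7 81 dc d3 ed]
D2: mem[0x03..0x0a] <- [77 f0 ee 5f eb e7 81 dc]
D3: mem[0x12..0x17] <- [e7 81 dc d3 ed 77]
query mem[0x0b]=0xd3, mem[0x07]=0xeb, mem[0x0a]=0xdc

MEM[0x0b,0x07,0x0a] = d3 eb dc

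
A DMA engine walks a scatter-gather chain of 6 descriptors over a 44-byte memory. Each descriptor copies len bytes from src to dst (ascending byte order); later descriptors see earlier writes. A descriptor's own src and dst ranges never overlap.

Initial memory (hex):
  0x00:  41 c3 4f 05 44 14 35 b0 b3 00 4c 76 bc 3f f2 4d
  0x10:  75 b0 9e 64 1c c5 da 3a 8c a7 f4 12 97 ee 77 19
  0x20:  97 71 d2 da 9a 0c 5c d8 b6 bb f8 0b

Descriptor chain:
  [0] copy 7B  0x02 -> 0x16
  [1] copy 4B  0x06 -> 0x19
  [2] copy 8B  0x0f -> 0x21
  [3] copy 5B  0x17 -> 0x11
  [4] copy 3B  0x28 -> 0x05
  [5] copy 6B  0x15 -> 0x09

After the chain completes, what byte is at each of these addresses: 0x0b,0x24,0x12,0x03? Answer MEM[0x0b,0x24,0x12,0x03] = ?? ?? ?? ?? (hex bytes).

MEM[0x0b,0x24,0x12,0x03] = 05 9e 44 05

[0] 0x02->0x16 len=7 : 4f 05 44 14 35 b0 b3
[1] 0x06->0x19 len=4 : 35 b0 b3 00
[2] 0x0f->0x21 len=8 : 4d 75 b0 9e 64 1c c5 4f
[3] 0x17->0x11 len=5 : 05 44 35 b0 b3
[4] 0x28->0x05 len=3 : 4f bb f8
[5] 0x15->0x09 len=6 : b3 4f 05 44 35 b0
query mem[0x0b]=0x05, mem[0x24]=0x9e, mem[0x12]=0x44, mem[0x03]=0x05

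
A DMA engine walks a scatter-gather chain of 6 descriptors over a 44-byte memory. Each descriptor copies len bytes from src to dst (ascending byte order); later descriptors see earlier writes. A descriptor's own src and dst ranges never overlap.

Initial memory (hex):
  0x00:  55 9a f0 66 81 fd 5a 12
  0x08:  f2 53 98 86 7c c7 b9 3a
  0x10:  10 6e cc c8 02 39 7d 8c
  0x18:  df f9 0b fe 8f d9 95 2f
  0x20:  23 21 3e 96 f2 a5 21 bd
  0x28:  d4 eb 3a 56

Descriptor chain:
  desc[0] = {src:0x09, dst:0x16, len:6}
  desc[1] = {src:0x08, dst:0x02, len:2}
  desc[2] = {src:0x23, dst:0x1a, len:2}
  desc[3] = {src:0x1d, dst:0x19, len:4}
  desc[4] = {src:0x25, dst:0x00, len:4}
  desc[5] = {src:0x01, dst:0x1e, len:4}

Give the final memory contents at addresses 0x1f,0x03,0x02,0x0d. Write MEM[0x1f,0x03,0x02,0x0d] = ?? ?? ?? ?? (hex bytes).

#0 dst[0x16+6] := {0x53,0x98,0x86,0x7c,0xc7,0xb9}
#1 dst[0x02+2] := {0xf2,0x53}
#2 dst[0x1a+2] := {0x96,0xf2}
#3 dst[0x19+4] := {0xd9,0x95,0x2f,0x23}
#4 dst[0x00+4] := {0xa5,0x21,0xbd,0xd4}
#5 dst[0x1e+4] := {0x21,0xbd,0xd4,0x81}
query mem[0x1f]=0xbd, mem[0x03]=0xd4, mem[0x02]=0xbd, mem[0x0d]=0xc7

MEM[0x1f,0x03,0x02,0x0d] = bd d4 bd c7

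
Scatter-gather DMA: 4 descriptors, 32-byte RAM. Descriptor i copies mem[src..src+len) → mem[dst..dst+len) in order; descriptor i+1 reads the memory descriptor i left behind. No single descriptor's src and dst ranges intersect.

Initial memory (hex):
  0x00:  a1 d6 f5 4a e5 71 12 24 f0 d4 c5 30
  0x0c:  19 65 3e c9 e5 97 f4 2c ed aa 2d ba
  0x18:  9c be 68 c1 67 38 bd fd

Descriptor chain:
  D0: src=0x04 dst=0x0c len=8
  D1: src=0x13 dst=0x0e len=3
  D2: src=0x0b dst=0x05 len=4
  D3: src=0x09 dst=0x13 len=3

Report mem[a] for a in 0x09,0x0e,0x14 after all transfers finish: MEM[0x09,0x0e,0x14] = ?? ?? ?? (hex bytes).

D0: mem[0x0c..0x13] <- [e5 71 12 24 f0 d4 c5 30]
D1: mem[0x0e..0x10] <- [30 ed aa]
D2: mem[0x05..0x08] <- [30 e5 71 30]
D3: mem[0x13..0x15] <- [d4 c5 30]
query mem[0x09]=0xd4, mem[0x0e]=0x30, mem[0x14]=0xc5

MEM[0x09,0x0e,0x14] = d4 30 c5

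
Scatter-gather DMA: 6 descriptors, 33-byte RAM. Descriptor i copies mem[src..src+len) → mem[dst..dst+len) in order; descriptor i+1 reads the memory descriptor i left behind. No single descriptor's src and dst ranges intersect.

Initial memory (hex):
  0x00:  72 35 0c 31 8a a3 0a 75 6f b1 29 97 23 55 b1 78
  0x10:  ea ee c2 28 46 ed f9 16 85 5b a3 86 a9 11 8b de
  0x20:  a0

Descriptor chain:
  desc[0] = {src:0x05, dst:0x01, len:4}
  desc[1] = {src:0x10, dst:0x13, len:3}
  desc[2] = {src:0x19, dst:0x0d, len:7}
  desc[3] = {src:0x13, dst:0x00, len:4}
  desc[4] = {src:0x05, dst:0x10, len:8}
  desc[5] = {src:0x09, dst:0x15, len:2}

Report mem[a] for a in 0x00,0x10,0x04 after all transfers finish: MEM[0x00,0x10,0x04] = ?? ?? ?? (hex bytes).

MEM[0x00,0x10,0x04] = de a3 6f

D0: mem[0x01..0x04] <- [a3 0a 75 6f]
D1: mem[0x13..0x15] <- [ea ee c2]
D2: mem[0x0d..0x13] <- [5b a3 86 a9 11 8b de]
D3: mem[0x00..0x03] <- [de ee c2 f9]
D4: mem[0x10..0x17] <- [a3 0a 75 6f b1 29 97 23]
D5: mem[0x15..0x16] <- [b1 29]
query mem[0x00]=0xde, mem[0x10]=0xa3, mem[0x04]=0x6f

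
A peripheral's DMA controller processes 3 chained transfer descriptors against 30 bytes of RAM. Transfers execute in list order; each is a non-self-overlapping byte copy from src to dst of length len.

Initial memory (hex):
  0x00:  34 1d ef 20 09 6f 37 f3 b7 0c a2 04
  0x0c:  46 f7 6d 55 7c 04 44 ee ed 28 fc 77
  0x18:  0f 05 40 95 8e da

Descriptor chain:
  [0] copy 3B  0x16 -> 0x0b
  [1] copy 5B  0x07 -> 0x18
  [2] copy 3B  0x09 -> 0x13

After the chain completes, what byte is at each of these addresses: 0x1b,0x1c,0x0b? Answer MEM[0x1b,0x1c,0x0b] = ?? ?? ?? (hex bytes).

D0: mem[0x0b..0x0d] <- [fc 77 0f]
D1: mem[0x18..0x1c] <- [f3 b7 0c a2 fc]
D2: mem[0x13..0x15] <- [0c a2 fc]
query mem[0x1b]=0xa2, mem[0x1c]=0xfc, mem[0x0b]=0xfc

MEM[0x1b,0x1c,0x0b] = a2 fc fc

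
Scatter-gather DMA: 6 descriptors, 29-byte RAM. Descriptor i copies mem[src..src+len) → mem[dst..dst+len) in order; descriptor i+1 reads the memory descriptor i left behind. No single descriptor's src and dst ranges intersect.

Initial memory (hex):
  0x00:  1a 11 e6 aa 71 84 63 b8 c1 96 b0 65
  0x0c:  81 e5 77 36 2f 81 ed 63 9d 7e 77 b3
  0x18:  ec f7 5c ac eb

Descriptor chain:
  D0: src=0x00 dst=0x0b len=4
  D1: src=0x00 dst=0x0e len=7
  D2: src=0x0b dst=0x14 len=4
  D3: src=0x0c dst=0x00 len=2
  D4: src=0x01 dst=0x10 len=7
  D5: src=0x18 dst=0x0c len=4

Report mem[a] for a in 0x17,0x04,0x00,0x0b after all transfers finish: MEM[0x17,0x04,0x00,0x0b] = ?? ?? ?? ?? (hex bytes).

D0: mem[0x0b..0x0e] <- [1a 11 e6 aa]
D1: mem[0x0e..0x14] <- [1a 11 e6 aa 71 84 63]
D2: mem[0x14..0x17] <- [1a 11 e6 1a]
D3: mem[0x00..0x01] <- [11 e6]
D4: mem[0x10..0x16] <- [e6 e6 aa 71 84 63 b8]
D5: mem[0x0c..0x0f] <- [ec f7 5c ac]
query mem[0x17]=0x1a, mem[0x04]=0x71, mem[0x00]=0x11, mem[0x0b]=0x1a

MEM[0x17,0x04,0x00,0x0b] = 1a 71 11 1a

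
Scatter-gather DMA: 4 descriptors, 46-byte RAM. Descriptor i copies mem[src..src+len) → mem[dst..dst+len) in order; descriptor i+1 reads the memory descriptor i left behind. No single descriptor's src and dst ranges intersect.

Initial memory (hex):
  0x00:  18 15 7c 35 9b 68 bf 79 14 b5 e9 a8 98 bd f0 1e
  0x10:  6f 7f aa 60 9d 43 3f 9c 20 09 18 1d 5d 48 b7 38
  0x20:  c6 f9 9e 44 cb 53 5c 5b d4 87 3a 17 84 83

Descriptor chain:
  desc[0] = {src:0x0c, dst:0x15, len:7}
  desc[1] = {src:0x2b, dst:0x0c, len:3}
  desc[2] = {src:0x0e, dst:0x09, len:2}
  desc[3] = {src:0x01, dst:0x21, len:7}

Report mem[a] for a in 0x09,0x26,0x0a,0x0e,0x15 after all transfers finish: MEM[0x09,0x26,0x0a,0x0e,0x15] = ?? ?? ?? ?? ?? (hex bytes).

D0: mem[0x15..0x1b] <- [98 bd f0 1e 6f 7f aa]
D1: mem[0x0c..0x0e] <- [17 84 83]
D2: mem[0x09..0x0a] <- [83 1e]
D3: mem[0x21..0x27] <- [15 7c 35 9b 68 bf 79]
query mem[0x09]=0x83, mem[0x26]=0xbf, mem[0x0a]=0x1e, mem[0x0e]=0x83, mem[0x15]=0x98

MEM[0x09,0x26,0x0a,0x0e,0x15] = 83 bf 1e 83 98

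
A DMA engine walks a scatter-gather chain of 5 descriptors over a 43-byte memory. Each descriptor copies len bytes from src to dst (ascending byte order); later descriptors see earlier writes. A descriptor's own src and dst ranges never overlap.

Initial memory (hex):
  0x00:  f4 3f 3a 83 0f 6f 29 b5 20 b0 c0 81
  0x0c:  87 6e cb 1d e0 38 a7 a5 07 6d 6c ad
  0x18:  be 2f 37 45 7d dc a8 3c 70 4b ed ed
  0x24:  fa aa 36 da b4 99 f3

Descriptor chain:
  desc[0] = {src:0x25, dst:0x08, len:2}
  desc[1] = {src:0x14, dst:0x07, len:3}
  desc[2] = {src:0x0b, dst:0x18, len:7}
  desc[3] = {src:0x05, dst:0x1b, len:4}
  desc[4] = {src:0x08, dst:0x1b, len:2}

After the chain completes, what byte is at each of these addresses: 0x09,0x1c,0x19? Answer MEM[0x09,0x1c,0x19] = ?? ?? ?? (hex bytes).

MEM[0x09,0x1c,0x19] = 6c 6c 87

#0 dst[0x08+2] := {0xaa,0x36}
#1 dst[0x07+3] := {0x07,0x6d,0x6c}
#2 dst[0x18+7] := {0x81,0x87,0x6e,0xcb,0x1d,0xe0,0x38}
#3 dst[0x1b+4] := {0x6f,0x29,0x07,0x6d}
#4 dst[0x1b+2] := {0x6d,0x6c}
query mem[0x09]=0x6c, mem[0x1c]=0x6c, mem[0x19]=0x87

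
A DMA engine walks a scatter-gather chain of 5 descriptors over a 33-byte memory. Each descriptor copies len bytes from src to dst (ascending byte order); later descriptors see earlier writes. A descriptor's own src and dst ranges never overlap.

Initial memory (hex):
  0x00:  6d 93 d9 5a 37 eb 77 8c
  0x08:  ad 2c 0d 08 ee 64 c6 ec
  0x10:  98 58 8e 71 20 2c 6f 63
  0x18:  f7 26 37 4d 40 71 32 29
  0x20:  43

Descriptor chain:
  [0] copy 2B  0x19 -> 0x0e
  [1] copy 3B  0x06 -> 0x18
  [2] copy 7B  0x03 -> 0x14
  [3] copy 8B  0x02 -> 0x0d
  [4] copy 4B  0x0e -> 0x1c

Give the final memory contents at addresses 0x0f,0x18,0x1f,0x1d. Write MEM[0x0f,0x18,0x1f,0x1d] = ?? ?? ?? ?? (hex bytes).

D0: mem[0x0e..0x0f] <- [26 37]
D1: mem[0x18..0x1a] <- [77 8c ad]
D2: mem[0x14..0x1a] <- [5a 37 eb 77 8c ad 2c]
D3: mem[0x0d..0x14] <- [d9 5a 37 eb 77 8c ad 2c]
D4: mem[0x1c..0x1f] <- [5a 37 eb 77]
query mem[0x0f]=0x37, mem[0x18]=0x8c, mem[0x1f]=0x77, mem[0x1d]=0x37

MEM[0x0f,0x18,0x1f,0x1d] = 37 8c 77 37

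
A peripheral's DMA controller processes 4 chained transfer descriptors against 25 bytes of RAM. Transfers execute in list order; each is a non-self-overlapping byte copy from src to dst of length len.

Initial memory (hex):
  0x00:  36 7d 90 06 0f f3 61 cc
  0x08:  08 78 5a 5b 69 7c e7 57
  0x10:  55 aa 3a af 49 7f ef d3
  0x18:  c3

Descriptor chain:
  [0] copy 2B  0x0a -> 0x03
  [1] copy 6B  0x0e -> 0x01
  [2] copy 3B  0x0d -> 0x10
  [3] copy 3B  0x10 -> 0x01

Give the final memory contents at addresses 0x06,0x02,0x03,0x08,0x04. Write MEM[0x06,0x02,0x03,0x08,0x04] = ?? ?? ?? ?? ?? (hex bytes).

MEM[0x06,0x02,0x03,0x08,0x04] = af e7 57 08 aa

D0: mem[0x03..0x04] <- [5a 5b]
D1: mem[0x01..0x06] <- [e7 57 55 aa 3a af]
D2: mem[0x10..0x12] <- [7c e7 57]
D3: mem[0x01..0x03] <- [7c e7 57]
query mem[0x06]=0xaf, mem[0x02]=0xe7, mem[0x03]=0x57, mem[0x08]=0x08, mem[0x04]=0xaa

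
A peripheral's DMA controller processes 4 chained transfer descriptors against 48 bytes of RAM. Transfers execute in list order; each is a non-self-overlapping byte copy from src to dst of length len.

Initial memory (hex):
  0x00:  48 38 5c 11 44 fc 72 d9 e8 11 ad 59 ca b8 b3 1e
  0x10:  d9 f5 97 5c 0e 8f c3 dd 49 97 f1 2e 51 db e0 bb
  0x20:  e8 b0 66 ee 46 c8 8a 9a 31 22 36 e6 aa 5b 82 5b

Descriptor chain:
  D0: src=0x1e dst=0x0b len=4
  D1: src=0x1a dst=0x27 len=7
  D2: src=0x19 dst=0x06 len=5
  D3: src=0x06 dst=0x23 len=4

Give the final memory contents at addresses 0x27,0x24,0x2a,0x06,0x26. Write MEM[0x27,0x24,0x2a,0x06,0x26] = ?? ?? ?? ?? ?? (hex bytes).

MEM[0x27,0x24,0x2a,0x06,0x26] = f1 f1 db 97 51

  after D0: wrote 4B at 0x0b = e0bbe8b0
  after D1: wrote 7B at 0x27 = f12e51dbe0bbe8
  after D2: wrote 5B at 0x06 = 97f12e51db
  after D3: wrote 4B at 0x23 = 97f12e51
query mem[0x27]=0xf1, mem[0x24]=0xf1, mem[0x2a]=0xdb, mem[0x06]=0x97, mem[0x26]=0x51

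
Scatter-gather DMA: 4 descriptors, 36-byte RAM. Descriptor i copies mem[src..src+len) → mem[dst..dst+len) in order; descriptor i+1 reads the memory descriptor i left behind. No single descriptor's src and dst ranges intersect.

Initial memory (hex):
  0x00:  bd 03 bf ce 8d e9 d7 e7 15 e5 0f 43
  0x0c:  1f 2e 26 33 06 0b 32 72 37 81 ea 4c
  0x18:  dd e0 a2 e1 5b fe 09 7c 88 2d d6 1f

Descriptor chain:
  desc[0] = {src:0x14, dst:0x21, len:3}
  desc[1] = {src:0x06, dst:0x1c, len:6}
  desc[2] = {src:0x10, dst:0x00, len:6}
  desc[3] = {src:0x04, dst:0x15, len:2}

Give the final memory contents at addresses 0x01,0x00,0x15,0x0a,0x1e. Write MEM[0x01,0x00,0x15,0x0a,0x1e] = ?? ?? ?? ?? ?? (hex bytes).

MEM[0x01,0x00,0x15,0x0a,0x1e] = 0b 06 37 0f 15

  after D0: wrote 3B at 0x21 = 3781ea
  after D1: wrote 6B at 0x1c = d7e715e50f43
  after D2: wrote 6B at 0x00 = 060b32723781
  after D3: wrote 2B at 0x15 = 3781
query mem[0x01]=0x0b, mem[0x00]=0x06, mem[0x15]=0x37, mem[0x0a]=0x0f, mem[0x1e]=0x15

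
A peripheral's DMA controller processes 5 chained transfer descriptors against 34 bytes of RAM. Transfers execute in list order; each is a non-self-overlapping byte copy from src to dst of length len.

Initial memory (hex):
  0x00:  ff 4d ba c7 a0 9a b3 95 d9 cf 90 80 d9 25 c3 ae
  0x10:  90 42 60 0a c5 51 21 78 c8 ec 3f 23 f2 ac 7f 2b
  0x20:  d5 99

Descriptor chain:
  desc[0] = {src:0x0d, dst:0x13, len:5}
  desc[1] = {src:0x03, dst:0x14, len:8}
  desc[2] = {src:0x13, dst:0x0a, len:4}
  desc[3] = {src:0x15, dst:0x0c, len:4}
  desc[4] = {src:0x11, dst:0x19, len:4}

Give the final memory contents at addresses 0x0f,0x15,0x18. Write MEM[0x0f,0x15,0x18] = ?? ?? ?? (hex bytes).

D0: mem[0x13..0x17] <- [25 c3 ae 90 42]
D1: mem[0x14..0x1b] <- [c7 a0 9a b3 95 d9 cf 90]
D2: mem[0x0a..0x0d] <- [25 c7 a0 9a]
D3: mem[0x0c..0x0f] <- [a0 9a b3 95]
D4: mem[0x19..0x1c] <- [42 60 25 c7]
query mem[0x0f]=0x95, mem[0x15]=0xa0, mem[0x18]=0x95

MEM[0x0f,0x15,0x18] = 95 a0 95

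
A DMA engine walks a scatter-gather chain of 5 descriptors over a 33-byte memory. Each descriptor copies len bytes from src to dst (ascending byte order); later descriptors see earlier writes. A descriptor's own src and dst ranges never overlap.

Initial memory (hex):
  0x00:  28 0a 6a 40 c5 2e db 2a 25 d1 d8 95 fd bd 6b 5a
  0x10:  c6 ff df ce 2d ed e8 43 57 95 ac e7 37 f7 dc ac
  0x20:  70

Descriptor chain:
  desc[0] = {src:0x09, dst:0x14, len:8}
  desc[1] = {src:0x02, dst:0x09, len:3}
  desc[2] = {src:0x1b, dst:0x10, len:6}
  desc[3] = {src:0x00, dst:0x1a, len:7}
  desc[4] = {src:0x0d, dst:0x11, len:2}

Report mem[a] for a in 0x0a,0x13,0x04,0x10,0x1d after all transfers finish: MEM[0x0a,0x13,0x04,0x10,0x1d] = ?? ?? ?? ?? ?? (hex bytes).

#0 dst[0x14+8] := {0xd1,0xd8,0x95,0xfd,0xbd,0x6b,0x5a,0xc6}
#1 dst[0x09+3] := {0x6a,0x40,0xc5}
#2 dst[0x10+6] := {0xc6,0x37,0xf7,0xdc,0xac,0x70}
#3 dst[0x1a+7] := {0x28,0x0a,0x6a,0x40,0xc5,0x2e,0xdb}
#4 dst[0x11+2] := {0xbd,0x6b}
query mem[0x0a]=0x40, mem[0x13]=0xdc, mem[0x04]=0xc5, mem[0x10]=0xc6, mem[0x1d]=0x40

MEM[0x0a,0x13,0x04,0x10,0x1d] = 40 dc c5 c6 40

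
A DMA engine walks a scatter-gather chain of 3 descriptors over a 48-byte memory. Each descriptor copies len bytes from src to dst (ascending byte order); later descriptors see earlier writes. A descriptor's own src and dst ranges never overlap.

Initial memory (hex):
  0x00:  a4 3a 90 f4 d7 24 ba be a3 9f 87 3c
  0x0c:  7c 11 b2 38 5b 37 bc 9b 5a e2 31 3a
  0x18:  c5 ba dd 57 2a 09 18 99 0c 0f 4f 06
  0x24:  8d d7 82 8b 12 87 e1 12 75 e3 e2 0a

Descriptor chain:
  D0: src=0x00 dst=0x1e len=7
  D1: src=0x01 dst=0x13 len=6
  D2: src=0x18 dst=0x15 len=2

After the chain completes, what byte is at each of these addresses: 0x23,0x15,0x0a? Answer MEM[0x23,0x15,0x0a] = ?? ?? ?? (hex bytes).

MEM[0x23,0x15,0x0a] = 24 ba 87

  after D0: wrote 7B at 0x1e = a43a90f4d724ba
  after D1: wrote 6B at 0x13 = 3a90f4d724ba
  after D2: wrote 2B at 0x15 = baba
query mem[0x23]=0x24, mem[0x15]=0xba, mem[0x0a]=0x87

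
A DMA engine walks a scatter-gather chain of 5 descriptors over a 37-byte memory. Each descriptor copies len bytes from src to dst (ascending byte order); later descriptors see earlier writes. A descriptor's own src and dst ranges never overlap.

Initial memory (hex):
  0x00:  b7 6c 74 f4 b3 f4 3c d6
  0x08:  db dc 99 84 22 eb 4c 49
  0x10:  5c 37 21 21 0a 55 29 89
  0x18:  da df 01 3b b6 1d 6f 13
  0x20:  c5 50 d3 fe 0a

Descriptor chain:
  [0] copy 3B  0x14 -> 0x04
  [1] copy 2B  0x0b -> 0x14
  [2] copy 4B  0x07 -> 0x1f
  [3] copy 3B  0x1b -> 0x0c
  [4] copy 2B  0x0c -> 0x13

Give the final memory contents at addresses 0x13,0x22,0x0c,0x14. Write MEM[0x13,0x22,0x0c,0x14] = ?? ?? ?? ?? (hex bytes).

MEM[0x13,0x22,0x0c,0x14] = 3b 99 3b b6

D0: mem[0x04..0x06] <- [0a 55 29]
D1: mem[0x14..0x15] <- [84 22]
D2: mem[0x1f..0x22] <- [d6 db dc 99]
D3: mem[0x0c..0x0e] <- [3b b6 1d]
D4: mem[0x13..0x14] <- [3b b6]
query mem[0x13]=0x3b, mem[0x22]=0x99, mem[0x0c]=0x3b, mem[0x14]=0xb6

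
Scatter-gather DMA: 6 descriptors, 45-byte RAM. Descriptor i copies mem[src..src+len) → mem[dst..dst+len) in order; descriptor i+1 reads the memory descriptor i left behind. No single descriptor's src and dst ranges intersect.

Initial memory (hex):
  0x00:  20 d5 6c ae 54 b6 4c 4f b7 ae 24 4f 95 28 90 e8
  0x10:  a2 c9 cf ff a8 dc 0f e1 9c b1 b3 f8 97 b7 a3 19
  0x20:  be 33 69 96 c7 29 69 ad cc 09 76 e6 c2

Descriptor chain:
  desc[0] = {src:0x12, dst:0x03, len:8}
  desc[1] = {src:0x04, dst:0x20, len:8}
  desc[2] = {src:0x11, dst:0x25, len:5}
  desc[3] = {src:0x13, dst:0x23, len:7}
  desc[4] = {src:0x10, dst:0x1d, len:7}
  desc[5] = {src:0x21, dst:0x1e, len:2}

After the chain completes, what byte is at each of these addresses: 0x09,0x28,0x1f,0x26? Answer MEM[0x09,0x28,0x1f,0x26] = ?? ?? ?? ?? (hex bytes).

MEM[0x09,0x28,0x1f,0x26] = 9c 9c dc 0f

  after D0: wrote 8B at 0x03 = cfffa8dc0fe19cb1
  after D1: wrote 8B at 0x20 = ffa8dc0fe19cb14f
  after D2: wrote 5B at 0x25 = c9cfffa8dc
  after D3: wrote 7B at 0x23 = ffa8dc0fe19cb1
  after D4: wrote 7B at 0x1d = a2c9cfffa8dc0f
  after D5: wrote 2B at 0x1e = a8dc
query mem[0x09]=0x9c, mem[0x28]=0x9c, mem[0x1f]=0xdc, mem[0x26]=0x0f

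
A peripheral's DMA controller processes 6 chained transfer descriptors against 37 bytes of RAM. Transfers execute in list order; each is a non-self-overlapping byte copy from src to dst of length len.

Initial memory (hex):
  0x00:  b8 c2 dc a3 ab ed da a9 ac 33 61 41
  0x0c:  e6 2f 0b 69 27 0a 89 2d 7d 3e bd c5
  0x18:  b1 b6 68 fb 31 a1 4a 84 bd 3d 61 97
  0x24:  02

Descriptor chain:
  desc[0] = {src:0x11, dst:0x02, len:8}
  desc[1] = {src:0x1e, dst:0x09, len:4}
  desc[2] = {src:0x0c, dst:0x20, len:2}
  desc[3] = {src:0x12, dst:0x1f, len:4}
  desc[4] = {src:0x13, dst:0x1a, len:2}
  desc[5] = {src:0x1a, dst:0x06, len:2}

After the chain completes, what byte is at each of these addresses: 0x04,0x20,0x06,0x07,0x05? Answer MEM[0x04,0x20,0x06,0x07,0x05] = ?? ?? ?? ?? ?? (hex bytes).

MEM[0x04,0x20,0x06,0x07,0x05] = 2d 2d 2d 7d 7d

[0] 0x11->0x02 len=8 : 0a 89 2d 7d 3e bd c5 b1
[1] 0x1e->0x09 len=4 : 4a 84 bd 3d
[2] 0x0c->0x20 len=2 : 3d 2f
[3] 0x12->0x1f len=4 : 89 2d 7d 3e
[4] 0x13->0x1a len=2 : 2d 7d
[5] 0x1a->0x06 len=2 : 2d 7d
query mem[0x04]=0x2d, mem[0x20]=0x2d, mem[0x06]=0x2d, mem[0x07]=0x7d, mem[0x05]=0x7d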